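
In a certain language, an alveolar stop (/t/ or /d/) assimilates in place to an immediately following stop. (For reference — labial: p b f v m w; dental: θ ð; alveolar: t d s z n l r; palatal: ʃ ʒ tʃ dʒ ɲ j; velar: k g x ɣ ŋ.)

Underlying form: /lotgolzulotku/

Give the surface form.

[lokgolzulokku]

/t/ before /g/ (velar) → [k]
/t/ before /k/ (velar) → [k]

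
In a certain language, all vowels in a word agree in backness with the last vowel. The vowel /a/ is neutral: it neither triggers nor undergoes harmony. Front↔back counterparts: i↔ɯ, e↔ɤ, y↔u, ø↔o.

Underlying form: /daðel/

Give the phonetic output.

[daðel]

no segment meets the rule's conditions; no change.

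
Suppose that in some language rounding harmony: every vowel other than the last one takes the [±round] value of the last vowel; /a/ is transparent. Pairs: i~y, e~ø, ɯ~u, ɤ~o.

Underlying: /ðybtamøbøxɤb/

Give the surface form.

[ðibtamebexɤb]

/y/ harmonizes with /ɤ/ ([-round]) → [i]
/ø/ harmonizes with /ɤ/ ([-round]) → [e]
/ø/ harmonizes with /ɤ/ ([-round]) → [e]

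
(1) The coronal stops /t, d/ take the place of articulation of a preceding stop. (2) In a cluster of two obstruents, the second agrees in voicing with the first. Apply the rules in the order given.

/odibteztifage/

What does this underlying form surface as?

[odibbezdifage]

Rule 1: /t/ after /b/ (labial) → [p]
After rule 1: odibpeztifage
Rule 2: /p/ after /b/ (voiced) → [b]
Rule 2: /t/ after /z/ (voiced) → [d]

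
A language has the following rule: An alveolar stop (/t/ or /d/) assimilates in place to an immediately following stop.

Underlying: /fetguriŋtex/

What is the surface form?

/t/ before /g/ (velar) → [k]

[fekguriŋtex]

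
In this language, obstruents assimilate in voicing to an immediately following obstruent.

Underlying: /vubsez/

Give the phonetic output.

[vupsez]

/b/ before /s/ (voiceless) → [p]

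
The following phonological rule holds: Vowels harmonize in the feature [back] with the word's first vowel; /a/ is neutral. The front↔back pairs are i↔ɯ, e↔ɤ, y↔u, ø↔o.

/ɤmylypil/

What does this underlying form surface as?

[ɤmulupɯl]

/y/ harmonizes with /ɤ/ ([+back]) → [u]
/y/ harmonizes with /ɤ/ ([+back]) → [u]
/i/ harmonizes with /ɤ/ ([+back]) → [ɯ]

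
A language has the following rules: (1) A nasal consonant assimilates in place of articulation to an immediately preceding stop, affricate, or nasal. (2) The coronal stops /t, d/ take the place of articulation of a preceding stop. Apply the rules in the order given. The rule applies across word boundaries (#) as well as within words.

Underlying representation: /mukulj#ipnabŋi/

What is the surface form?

[mukulj#ipmabmi]

Rule 1: /n/ after /p/ (labial) → [m]
Rule 1: /ŋ/ after /b/ (labial) → [m]
After rule 1: mukulj#ipmabmi
Rule 2: no segment meets the rule's conditions; no change.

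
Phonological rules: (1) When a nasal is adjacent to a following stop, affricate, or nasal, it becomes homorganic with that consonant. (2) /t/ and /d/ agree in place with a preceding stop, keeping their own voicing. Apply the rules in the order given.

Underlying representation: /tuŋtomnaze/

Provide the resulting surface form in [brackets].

[tuntonnaze]

Rule 1: /ŋ/ before /t/ (alveolar) → [n]
Rule 1: /m/ before /n/ (alveolar) → [n]
After rule 1: tuntonnaze
Rule 2: no segment meets the rule's conditions; no change.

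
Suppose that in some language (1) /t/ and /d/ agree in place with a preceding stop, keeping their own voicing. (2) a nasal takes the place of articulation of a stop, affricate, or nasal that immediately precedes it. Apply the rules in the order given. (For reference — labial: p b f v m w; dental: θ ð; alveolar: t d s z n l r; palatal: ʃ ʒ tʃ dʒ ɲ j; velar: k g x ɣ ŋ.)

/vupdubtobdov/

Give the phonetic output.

[vupbubpobbov]

Rule 1: /d/ after /p/ (labial) → [b]
Rule 1: /t/ after /b/ (labial) → [p]
Rule 1: /d/ after /b/ (labial) → [b]
After rule 1: vupbubpobbov
Rule 2: no segment meets the rule's conditions; no change.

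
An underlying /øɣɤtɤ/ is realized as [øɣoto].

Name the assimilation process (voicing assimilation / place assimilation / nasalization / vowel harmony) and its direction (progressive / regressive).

/ɤ/→[o] /ɤ/→[o].
Vowels agree with the first vowel, so the harmony is progressive.

vowel harmony, progressive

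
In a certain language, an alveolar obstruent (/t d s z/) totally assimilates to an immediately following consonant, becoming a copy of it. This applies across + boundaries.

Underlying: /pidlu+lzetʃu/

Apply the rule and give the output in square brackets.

/d/ before /l/ → [l] (total assimilation)

[pillu+lzetʃu]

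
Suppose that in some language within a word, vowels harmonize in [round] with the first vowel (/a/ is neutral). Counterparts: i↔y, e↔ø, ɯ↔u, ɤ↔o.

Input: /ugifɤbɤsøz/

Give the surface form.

[ugyfobosøz]

/i/ harmonizes with /u/ ([+round]) → [y]
/ɤ/ harmonizes with /u/ ([+round]) → [o]
/ɤ/ harmonizes with /u/ ([+round]) → [o]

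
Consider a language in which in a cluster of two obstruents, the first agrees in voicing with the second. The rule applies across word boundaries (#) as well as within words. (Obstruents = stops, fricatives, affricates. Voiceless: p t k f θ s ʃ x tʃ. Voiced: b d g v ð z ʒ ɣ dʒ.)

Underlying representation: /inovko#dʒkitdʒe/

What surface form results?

[inofko#tʃkiddʒe]

/v/ before /k/ (voiceless) → [f]
/dʒ/ before /k/ (voiceless) → [tʃ]
/t/ before /dʒ/ (voiced) → [d]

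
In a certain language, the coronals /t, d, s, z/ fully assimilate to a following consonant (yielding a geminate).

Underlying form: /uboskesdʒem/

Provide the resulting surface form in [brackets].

[ubokkedʒdʒem]

/s/ before /k/ → [k] (total assimilation)
/s/ before /dʒ/ → [dʒ] (total assimilation)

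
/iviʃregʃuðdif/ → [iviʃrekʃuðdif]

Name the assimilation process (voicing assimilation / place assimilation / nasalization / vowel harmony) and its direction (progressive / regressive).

voicing assimilation, regressive

/g/→[k].
Each target copies a feature from the following segment, so the direction is regressive.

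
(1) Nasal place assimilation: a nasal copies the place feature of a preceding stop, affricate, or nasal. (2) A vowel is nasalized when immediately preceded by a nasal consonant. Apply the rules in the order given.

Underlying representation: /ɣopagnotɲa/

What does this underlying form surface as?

[ɣopagŋõtnã]

Rule 1: /n/ after /g/ (velar) → [ŋ]
Rule 1: /ɲ/ after /t/ (alveolar) → [n]
After rule 1: ɣopagŋotna
Rule 2: /o/ after nasal /ŋ/ → [õ]
Rule 2: /a/ after nasal /n/ → [ã]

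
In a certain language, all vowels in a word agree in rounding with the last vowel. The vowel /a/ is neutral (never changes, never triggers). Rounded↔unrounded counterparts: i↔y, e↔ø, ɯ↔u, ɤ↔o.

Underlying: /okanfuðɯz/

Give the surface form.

[ɤkanfɯðɯz]

/o/ harmonizes with /ɯ/ ([-round]) → [ɤ]
/u/ harmonizes with /ɯ/ ([-round]) → [ɯ]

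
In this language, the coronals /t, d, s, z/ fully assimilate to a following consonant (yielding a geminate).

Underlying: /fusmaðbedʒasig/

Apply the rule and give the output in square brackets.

[fummaðbedʒasig]

/s/ before /m/ → [m] (total assimilation)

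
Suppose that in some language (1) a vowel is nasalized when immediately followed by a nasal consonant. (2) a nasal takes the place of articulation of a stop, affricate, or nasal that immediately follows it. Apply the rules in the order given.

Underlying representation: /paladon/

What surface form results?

[paladõn]

Rule 1: /o/ before nasal /n/ → [õ]
After rule 1: paladõn
Rule 2: no segment meets the rule's conditions; no change.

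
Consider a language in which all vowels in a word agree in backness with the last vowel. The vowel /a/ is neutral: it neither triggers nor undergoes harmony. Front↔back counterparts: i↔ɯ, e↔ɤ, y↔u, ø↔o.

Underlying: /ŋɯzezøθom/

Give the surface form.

[ŋɯzɤzoθom]

/e/ harmonizes with /o/ ([+back]) → [ɤ]
/ø/ harmonizes with /o/ ([+back]) → [o]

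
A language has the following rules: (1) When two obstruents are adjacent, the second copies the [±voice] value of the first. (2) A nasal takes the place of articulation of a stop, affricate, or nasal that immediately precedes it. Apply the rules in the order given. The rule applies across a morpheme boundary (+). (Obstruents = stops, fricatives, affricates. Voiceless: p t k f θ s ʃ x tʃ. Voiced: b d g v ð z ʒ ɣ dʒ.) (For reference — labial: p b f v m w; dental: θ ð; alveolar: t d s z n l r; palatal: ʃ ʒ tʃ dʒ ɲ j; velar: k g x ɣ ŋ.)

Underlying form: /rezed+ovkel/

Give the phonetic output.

Rule 1: /k/ after /v/ (voiced) → [g]
After rule 1: rezed+ovgel
Rule 2: no segment meets the rule's conditions; no change.

[rezed+ovgel]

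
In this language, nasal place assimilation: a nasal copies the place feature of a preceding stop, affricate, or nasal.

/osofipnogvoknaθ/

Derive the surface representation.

/n/ after /p/ (labial) → [m]
/n/ after /k/ (velar) → [ŋ]

[osofipmogvokŋaθ]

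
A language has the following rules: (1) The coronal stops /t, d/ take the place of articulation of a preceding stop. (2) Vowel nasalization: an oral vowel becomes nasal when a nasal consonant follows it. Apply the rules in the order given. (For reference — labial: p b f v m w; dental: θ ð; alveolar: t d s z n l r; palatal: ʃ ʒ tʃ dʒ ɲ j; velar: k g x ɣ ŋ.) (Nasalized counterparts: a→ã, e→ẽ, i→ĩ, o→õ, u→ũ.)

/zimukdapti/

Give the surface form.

[zĩmukgappi]

Rule 1: /d/ after /k/ (velar) → [g]
Rule 1: /t/ after /p/ (labial) → [p]
After rule 1: zimukgappi
Rule 2: /i/ before nasal /m/ → [ĩ]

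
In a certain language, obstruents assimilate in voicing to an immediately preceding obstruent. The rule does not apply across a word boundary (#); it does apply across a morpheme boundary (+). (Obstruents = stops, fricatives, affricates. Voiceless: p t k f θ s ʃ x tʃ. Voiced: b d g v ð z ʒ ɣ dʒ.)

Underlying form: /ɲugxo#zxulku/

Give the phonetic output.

/x/ after /g/ (voiced) → [ɣ]
/x/ after /z/ (voiced) → [ɣ]

[ɲugɣo#zɣulku]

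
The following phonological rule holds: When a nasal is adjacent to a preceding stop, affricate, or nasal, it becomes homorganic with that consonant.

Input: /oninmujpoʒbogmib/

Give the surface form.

/m/ after /n/ (alveolar) → [n]
/m/ after /g/ (velar) → [ŋ]

[oninnujpoʒbogŋib]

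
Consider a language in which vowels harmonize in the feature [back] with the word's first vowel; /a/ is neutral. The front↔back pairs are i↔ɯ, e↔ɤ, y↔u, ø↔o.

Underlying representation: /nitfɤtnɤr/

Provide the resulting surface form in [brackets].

[nitfetner]

/ɤ/ harmonizes with /i/ ([-back]) → [e]
/ɤ/ harmonizes with /i/ ([-back]) → [e]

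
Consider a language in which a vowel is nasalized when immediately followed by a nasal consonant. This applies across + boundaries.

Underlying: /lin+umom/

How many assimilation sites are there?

3

/i/ before nasal /n/ → [ĩ]
/u/ before nasal /m/ → [ũ]
/o/ before nasal /m/ → [õ]
3 segments change.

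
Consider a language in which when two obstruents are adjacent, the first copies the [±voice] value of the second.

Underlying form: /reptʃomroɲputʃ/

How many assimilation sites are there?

0

No segment meets the rule's conditions.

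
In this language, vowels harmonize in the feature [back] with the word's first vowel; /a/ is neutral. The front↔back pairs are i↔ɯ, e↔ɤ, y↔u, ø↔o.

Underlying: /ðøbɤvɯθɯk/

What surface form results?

[ðøbeviθik]

/ɤ/ harmonizes with /ø/ ([-back]) → [e]
/ɯ/ harmonizes with /ø/ ([-back]) → [i]
/ɯ/ harmonizes with /ø/ ([-back]) → [i]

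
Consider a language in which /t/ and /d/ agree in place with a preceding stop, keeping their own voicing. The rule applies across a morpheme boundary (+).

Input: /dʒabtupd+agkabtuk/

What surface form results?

[dʒabpupb+agkabpuk]

/t/ after /b/ (labial) → [p]
/d/ after /p/ (labial) → [b]
/t/ after /b/ (labial) → [p]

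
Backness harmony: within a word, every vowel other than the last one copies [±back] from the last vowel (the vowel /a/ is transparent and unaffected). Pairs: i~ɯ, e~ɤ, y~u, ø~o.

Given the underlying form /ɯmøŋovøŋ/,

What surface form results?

[imøŋøvøŋ]

/ɯ/ harmonizes with /ø/ ([-back]) → [i]
/o/ harmonizes with /ø/ ([-back]) → [ø]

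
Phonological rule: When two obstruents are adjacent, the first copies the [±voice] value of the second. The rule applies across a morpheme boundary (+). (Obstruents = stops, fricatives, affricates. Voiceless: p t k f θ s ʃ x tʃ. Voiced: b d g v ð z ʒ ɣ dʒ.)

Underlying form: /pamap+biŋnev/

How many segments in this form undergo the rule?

/p/ before /b/ (voiced) → [b]
1 segment changes.

1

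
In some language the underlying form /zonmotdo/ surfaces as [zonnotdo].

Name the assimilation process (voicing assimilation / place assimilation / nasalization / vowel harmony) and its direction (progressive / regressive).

/m/→[n].
Each target copies a feature from the preceding segment, so the direction is progressive.

place assimilation, progressive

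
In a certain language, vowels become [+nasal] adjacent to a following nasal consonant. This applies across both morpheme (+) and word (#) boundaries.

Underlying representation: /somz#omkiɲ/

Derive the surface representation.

[sõmz#õmkĩɲ]

/o/ before nasal /m/ → [õ]
/o/ before nasal /m/ → [õ]
/i/ before nasal /ɲ/ → [ĩ]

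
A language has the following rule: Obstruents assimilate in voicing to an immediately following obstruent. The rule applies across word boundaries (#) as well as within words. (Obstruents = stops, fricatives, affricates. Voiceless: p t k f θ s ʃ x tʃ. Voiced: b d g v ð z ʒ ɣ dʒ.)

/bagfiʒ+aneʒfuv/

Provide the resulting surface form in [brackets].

/g/ before /f/ (voiceless) → [k]
/ʒ/ before /f/ (voiceless) → [ʃ]

[bakfiʒ+aneʃfuv]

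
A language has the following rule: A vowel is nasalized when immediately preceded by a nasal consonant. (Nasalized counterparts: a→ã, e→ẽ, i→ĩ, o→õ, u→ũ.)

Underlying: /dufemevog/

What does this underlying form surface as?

[dufemẽvog]

/e/ after nasal /m/ → [ẽ]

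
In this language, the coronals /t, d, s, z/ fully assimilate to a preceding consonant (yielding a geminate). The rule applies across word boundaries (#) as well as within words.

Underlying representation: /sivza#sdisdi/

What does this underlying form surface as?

/z/ after /v/ → [v] (total assimilation)
/d/ after /s/ → [s] (total assimilation)
/d/ after /s/ → [s] (total assimilation)

[sivva#ssissi]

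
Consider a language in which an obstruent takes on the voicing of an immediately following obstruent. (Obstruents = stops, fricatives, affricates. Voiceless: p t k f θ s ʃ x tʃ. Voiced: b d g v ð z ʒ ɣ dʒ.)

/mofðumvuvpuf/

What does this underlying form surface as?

[movðumvufpuf]

/f/ before /ð/ (voiced) → [v]
/v/ before /p/ (voiceless) → [f]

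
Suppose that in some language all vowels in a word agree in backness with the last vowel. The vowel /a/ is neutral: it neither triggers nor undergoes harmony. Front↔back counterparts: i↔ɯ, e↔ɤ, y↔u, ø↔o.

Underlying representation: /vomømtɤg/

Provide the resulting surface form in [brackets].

/ø/ harmonizes with /ɤ/ ([+back]) → [o]

[vomomtɤg]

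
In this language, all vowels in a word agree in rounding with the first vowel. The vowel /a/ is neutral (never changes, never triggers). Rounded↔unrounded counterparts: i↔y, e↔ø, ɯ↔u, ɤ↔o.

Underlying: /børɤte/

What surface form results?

[børotø]

/ɤ/ harmonizes with /ø/ ([+round]) → [o]
/e/ harmonizes with /ø/ ([+round]) → [ø]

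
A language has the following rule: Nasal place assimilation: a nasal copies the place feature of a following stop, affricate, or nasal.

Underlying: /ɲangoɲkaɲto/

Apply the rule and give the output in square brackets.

/n/ before /g/ (velar) → [ŋ]
/ɲ/ before /k/ (velar) → [ŋ]
/ɲ/ before /t/ (alveolar) → [n]

[ɲaŋgoŋkanto]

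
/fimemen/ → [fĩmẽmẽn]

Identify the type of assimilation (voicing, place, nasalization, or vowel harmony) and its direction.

nasalization, regressive

/i/→[ĩ] /e/→[ẽ] /e/→[ẽ].
Each target copies a feature from the following segment, so the direction is regressive.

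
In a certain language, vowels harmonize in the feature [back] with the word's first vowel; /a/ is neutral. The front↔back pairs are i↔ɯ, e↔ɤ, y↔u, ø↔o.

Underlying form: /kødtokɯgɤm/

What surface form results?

[kødtøkigem]

/o/ harmonizes with /ø/ ([-back]) → [ø]
/ɯ/ harmonizes with /ø/ ([-back]) → [i]
/ɤ/ harmonizes with /ø/ ([-back]) → [e]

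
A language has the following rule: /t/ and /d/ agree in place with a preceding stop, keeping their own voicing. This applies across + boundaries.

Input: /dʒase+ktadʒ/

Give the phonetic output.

[dʒase+kkadʒ]

/t/ after /k/ (velar) → [k]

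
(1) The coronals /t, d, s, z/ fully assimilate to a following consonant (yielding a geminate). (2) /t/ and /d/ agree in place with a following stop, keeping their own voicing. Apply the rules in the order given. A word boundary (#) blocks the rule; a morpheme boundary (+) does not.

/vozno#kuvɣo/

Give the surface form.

Rule 1: /z/ before /n/ → [n] (total assimilation)
After rule 1: vonno#kuvɣo
Rule 2: no segment meets the rule's conditions; no change.

[vonno#kuvɣo]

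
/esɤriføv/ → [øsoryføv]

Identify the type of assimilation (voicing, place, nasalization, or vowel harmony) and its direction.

/e/→[ø] /ɤ/→[o] /i/→[y].
Vowels agree with the last vowel, so the harmony is regressive.

vowel harmony, regressive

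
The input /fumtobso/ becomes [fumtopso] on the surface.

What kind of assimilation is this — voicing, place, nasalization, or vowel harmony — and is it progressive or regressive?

/b/→[p].
Each target copies a feature from the following segment, so the direction is regressive.

voicing assimilation, regressive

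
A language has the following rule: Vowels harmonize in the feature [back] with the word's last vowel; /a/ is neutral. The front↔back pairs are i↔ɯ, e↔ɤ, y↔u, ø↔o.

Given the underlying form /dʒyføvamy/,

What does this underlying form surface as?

no segment meets the rule's conditions; no change.

[dʒyføvamy]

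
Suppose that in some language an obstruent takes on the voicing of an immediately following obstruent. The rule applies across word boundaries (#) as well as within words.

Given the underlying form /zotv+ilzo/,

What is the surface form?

/t/ before /v/ (voiced) → [d]

[zodv+ilzo]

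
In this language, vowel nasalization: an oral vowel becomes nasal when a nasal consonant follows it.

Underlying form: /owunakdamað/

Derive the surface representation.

/u/ before nasal /n/ → [ũ]
/a/ before nasal /m/ → [ã]

[owũnakdãmað]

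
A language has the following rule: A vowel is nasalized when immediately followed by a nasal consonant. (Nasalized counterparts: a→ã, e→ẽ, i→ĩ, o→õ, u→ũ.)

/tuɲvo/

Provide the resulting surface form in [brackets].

/u/ before nasal /ɲ/ → [ũ]

[tũɲvo]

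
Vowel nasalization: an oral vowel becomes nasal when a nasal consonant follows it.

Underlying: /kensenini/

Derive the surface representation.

/e/ before nasal /n/ → [ẽ]
/e/ before nasal /n/ → [ẽ]
/i/ before nasal /n/ → [ĩ]

[kẽnsẽnĩni]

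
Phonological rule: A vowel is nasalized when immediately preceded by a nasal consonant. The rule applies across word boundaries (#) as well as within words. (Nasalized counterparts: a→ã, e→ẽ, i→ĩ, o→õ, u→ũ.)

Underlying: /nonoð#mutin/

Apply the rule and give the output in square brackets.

[nõnõð#mũtin]

/o/ after nasal /n/ → [õ]
/o/ after nasal /n/ → [õ]
/u/ after nasal /m/ → [ũ]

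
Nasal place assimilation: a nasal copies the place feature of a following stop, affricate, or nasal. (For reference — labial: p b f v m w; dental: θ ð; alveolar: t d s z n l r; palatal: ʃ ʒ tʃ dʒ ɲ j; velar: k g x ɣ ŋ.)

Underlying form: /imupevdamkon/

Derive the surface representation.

[imupevdaŋkon]

/m/ before /k/ (velar) → [ŋ]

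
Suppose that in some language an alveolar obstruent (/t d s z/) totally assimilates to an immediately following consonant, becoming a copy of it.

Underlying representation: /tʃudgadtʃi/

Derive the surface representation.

/d/ before /g/ → [g] (total assimilation)
/d/ before /tʃ/ → [tʃ] (total assimilation)

[tʃuggatʃtʃi]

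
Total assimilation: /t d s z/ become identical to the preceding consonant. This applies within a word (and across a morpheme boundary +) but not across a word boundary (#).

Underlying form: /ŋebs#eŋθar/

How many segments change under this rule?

1

/s/ after /b/ → [b] (total assimilation)
1 segment changes.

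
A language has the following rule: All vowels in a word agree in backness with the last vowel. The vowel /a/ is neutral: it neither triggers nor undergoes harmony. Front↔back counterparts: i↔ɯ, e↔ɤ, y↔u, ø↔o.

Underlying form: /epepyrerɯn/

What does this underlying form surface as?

[ɤpɤpurɤrɯn]

/e/ harmonizes with /ɯ/ ([+back]) → [ɤ]
/e/ harmonizes with /ɯ/ ([+back]) → [ɤ]
/y/ harmonizes with /ɯ/ ([+back]) → [u]
/e/ harmonizes with /ɯ/ ([+back]) → [ɤ]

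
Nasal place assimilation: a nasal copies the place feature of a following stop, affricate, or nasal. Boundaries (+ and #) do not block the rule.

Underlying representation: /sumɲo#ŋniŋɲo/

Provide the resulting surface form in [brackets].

[suɲɲo#nniɲɲo]

/m/ before /ɲ/ (palatal) → [ɲ]
/ŋ/ before /n/ (alveolar) → [n]
/ŋ/ before /ɲ/ (palatal) → [ɲ]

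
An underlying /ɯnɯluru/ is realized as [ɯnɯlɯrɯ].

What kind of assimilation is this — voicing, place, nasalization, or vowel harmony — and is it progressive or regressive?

vowel harmony, progressive

/u/→[ɯ] /u/→[ɯ].
Vowels agree with the first vowel, so the harmony is progressive.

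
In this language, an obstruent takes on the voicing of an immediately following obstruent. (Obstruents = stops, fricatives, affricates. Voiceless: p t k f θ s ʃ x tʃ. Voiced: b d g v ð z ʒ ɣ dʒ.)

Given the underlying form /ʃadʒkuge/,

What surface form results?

[ʃatʃkuge]

/dʒ/ before /k/ (voiceless) → [tʃ]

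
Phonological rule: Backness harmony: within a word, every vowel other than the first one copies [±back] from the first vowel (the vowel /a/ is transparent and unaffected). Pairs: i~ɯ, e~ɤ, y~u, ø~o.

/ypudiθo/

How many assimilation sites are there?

/u/ harmonizes with /y/ ([-back]) → [y]
/o/ harmonizes with /y/ ([-back]) → [ø]
2 segments change.

2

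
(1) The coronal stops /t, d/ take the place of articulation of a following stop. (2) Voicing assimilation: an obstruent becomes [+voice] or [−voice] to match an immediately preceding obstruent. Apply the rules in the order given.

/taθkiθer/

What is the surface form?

Rule 1: no segment meets the rule's conditions; no change.
After rule 1: taθkiθer
Rule 2: no segment meets the rule's conditions; no change.

[taθkiθer]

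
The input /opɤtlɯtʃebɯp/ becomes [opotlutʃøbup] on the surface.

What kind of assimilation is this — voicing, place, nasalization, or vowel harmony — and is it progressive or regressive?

/ɤ/→[o] /ɯ/→[u] /e/→[ø] /ɯ/→[u].
Vowels agree with the first vowel, so the harmony is progressive.

vowel harmony, progressive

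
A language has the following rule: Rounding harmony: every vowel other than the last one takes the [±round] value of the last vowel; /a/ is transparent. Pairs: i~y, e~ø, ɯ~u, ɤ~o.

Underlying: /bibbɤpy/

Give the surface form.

/i/ harmonizes with /y/ ([+round]) → [y]
/ɤ/ harmonizes with /y/ ([+round]) → [o]

[bybbopy]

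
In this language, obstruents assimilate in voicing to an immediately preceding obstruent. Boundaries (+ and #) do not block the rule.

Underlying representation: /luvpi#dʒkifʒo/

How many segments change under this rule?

/p/ after /v/ (voiced) → [b]
/k/ after /dʒ/ (voiced) → [g]
/ʒ/ after /f/ (voiceless) → [ʃ]
3 segments change.

3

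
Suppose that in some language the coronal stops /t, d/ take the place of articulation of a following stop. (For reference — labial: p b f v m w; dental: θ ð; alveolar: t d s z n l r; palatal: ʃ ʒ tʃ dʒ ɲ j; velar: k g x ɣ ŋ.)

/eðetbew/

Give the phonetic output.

[eðepbew]

/t/ before /b/ (labial) → [p]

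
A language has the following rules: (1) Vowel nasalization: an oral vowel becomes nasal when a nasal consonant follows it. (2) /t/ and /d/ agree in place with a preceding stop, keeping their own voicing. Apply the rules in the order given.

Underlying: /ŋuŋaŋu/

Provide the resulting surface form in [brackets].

Rule 1: /u/ before nasal /ŋ/ → [ũ]
Rule 1: /a/ before nasal /ŋ/ → [ã]
After rule 1: ŋũŋãŋu
Rule 2: no segment meets the rule's conditions; no change.

[ŋũŋãŋu]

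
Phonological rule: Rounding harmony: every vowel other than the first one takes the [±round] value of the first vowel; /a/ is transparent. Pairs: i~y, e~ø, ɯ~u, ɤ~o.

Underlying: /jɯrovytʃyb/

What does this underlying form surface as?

[jɯrɤvitʃib]

/o/ harmonizes with /ɯ/ ([-round]) → [ɤ]
/y/ harmonizes with /ɯ/ ([-round]) → [i]
/y/ harmonizes with /ɯ/ ([-round]) → [i]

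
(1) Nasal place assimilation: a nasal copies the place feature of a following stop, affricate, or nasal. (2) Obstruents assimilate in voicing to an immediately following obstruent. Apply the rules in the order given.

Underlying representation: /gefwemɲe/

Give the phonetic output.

[gefweɲɲe]

Rule 1: /m/ before /ɲ/ (palatal) → [ɲ]
After rule 1: gefweɲɲe
Rule 2: no segment meets the rule's conditions; no change.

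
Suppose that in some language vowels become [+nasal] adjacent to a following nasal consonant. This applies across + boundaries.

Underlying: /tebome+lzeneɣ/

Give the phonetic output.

/o/ before nasal /m/ → [õ]
/e/ before nasal /n/ → [ẽ]

[tebõme+lzẽneɣ]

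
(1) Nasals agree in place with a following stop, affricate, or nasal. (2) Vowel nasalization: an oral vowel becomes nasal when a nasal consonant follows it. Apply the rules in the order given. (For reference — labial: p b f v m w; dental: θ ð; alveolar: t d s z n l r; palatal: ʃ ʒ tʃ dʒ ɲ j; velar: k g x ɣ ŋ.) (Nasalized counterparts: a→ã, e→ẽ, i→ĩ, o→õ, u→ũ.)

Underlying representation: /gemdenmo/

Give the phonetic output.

Rule 1: /m/ before /d/ (alveolar) → [n]
Rule 1: /n/ before /m/ (labial) → [m]
After rule 1: gendemmo
Rule 2: /e/ before nasal /n/ → [ẽ]
Rule 2: /e/ before nasal /m/ → [ẽ]

[gẽndẽmmo]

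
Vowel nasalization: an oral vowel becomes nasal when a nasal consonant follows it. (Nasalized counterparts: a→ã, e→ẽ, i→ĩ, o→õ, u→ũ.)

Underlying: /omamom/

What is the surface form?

[õmãmõm]

/o/ before nasal /m/ → [õ]
/a/ before nasal /m/ → [ã]
/o/ before nasal /m/ → [õ]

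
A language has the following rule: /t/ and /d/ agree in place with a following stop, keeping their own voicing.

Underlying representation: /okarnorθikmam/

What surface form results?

[okarnorθikmam]

no segment meets the rule's conditions; no change.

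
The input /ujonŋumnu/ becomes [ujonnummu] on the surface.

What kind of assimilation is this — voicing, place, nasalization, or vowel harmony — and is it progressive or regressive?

/ŋ/→[n] /n/→[m].
Each target copies a feature from the preceding segment, so the direction is progressive.

place assimilation, progressive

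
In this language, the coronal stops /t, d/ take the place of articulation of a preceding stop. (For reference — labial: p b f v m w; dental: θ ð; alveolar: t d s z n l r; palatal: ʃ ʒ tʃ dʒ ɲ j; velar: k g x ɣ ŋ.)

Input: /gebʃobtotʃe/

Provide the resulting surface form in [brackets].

/t/ after /b/ (labial) → [p]

[gebʃobpotʃe]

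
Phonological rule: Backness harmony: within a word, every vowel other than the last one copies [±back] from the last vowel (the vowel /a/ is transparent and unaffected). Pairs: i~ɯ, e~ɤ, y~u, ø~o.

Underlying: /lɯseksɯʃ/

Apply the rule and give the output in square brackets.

[lɯsɤksɯʃ]

/e/ harmonizes with /ɯ/ ([+back]) → [ɤ]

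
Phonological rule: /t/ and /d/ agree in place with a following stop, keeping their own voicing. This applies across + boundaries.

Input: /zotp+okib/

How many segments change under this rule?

/t/ before /p/ (labial) → [p]
1 segment changes.

1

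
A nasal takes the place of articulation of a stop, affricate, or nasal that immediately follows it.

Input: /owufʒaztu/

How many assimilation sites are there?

No segment meets the rule's conditions.

0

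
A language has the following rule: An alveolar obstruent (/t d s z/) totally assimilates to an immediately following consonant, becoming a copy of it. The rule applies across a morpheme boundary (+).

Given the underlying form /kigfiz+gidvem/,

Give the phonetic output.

/z/ before /g/ → [g] (total assimilation)
/d/ before /v/ → [v] (total assimilation)

[kigfig+givvem]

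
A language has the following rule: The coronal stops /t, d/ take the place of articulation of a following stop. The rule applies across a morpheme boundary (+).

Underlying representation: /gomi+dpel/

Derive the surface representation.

/d/ before /p/ (labial) → [b]

[gomi+bpel]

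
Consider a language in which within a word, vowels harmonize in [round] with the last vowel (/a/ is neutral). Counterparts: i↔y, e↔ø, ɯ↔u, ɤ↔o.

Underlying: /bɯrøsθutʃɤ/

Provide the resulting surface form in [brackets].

/ø/ harmonizes with /ɤ/ ([-round]) → [e]
/u/ harmonizes with /ɤ/ ([-round]) → [ɯ]

[bɯresθɯtʃɤ]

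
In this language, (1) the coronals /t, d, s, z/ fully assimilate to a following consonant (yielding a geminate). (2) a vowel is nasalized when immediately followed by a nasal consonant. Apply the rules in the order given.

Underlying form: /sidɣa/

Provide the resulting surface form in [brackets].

Rule 1: /d/ before /ɣ/ → [ɣ] (total assimilation)
After rule 1: siɣɣa
Rule 2: no segment meets the rule's conditions; no change.

[siɣɣa]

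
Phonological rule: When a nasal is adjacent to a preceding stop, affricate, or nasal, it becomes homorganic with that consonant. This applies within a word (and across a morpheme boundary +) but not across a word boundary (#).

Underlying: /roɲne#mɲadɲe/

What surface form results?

/n/ after /ɲ/ (palatal) → [ɲ]
/ɲ/ after /m/ (labial) → [m]
/ɲ/ after /d/ (alveolar) → [n]

[roɲɲe#mmadne]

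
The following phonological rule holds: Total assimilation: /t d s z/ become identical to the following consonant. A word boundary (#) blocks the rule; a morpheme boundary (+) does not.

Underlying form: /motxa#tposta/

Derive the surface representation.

/t/ before /x/ → [x] (total assimilation)
/t/ before /p/ → [p] (total assimilation)
/s/ before /t/ → [t] (total assimilation)

[moxxa#ppotta]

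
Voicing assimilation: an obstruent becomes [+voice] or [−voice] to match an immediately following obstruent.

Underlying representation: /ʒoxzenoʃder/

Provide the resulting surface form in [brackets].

[ʒoɣzenoʒder]

/x/ before /z/ (voiced) → [ɣ]
/ʃ/ before /d/ (voiced) → [ʒ]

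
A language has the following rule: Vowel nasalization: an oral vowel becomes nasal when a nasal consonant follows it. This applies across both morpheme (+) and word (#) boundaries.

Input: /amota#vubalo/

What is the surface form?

[ãmota#vubalo]

/a/ before nasal /m/ → [ã]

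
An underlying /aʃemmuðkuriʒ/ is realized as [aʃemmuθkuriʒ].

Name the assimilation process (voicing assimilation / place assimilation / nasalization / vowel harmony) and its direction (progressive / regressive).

voicing assimilation, regressive

/ð/→[θ].
Each target copies a feature from the following segment, so the direction is regressive.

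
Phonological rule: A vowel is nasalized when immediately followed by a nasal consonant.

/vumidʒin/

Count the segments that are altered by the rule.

2

/u/ before nasal /m/ → [ũ]
/i/ before nasal /n/ → [ĩ]
2 segments change.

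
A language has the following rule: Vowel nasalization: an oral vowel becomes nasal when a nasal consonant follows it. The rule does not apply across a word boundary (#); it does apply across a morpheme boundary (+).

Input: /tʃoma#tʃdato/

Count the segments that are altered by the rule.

1

/o/ before nasal /m/ → [õ]
1 segment changes.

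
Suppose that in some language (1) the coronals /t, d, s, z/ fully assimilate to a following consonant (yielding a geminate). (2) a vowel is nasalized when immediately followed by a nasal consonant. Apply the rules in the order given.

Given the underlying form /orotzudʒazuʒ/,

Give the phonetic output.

Rule 1: /t/ before /z/ → [z] (total assimilation)
After rule 1: orozzudʒazuʒ
Rule 2: no segment meets the rule's conditions; no change.

[orozzudʒazuʒ]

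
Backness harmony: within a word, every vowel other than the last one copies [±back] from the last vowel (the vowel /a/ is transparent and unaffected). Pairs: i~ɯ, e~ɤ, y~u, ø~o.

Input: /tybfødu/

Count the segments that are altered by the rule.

/y/ harmonizes with /u/ ([+back]) → [u]
/ø/ harmonizes with /u/ ([+back]) → [o]
2 segments change.

2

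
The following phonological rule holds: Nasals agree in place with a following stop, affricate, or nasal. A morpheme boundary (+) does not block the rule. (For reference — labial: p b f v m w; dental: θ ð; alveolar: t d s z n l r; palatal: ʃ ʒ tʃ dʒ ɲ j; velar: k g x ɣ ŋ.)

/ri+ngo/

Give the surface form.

/n/ before /g/ (velar) → [ŋ]

[ri+ŋgo]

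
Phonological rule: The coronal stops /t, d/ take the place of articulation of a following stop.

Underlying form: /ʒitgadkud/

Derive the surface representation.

/t/ before /g/ (velar) → [k]
/d/ before /k/ (velar) → [g]

[ʒikgagkud]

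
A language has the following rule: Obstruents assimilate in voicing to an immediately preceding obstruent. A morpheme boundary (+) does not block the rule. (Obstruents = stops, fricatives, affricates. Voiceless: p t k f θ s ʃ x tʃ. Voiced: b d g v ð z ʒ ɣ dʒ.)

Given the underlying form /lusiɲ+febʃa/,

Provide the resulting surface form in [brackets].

[lusiɲ+febʒa]

/ʃ/ after /b/ (voiced) → [ʒ]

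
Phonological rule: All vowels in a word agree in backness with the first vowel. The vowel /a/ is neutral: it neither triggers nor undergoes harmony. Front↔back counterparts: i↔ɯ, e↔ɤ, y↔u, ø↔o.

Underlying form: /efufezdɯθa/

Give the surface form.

/u/ harmonizes with /e/ ([-back]) → [y]
/ɯ/ harmonizes with /e/ ([-back]) → [i]

[efyfezdiθa]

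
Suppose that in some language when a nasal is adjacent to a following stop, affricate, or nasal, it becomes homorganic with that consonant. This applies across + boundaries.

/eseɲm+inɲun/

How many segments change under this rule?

/ɲ/ before /m/ (labial) → [m]
/n/ before /ɲ/ (palatal) → [ɲ]
2 segments change.

2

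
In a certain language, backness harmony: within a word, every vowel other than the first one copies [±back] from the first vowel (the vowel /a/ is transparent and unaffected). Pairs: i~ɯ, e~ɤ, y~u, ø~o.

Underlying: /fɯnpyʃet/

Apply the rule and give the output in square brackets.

/y/ harmonizes with /ɯ/ ([+back]) → [u]
/e/ harmonizes with /ɯ/ ([+back]) → [ɤ]

[fɯnpuʃɤt]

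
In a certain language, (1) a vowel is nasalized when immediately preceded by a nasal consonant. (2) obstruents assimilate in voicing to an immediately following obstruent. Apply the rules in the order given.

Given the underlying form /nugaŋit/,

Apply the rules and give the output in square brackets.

[nũgaŋĩt]

Rule 1: /u/ after nasal /n/ → [ũ]
Rule 1: /i/ after nasal /ŋ/ → [ĩ]
After rule 1: nũgaŋĩt
Rule 2: no segment meets the rule's conditions; no change.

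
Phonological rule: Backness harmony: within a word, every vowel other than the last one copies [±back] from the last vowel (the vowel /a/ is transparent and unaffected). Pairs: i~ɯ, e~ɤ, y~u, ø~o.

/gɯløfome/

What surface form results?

/ɯ/ harmonizes with /e/ ([-back]) → [i]
/o/ harmonizes with /e/ ([-back]) → [ø]

[giløføme]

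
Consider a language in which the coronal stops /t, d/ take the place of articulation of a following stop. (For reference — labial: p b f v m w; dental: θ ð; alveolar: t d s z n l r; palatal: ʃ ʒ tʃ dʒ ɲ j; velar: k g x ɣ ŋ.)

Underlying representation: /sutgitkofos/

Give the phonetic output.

/t/ before /g/ (velar) → [k]
/t/ before /k/ (velar) → [k]

[sukgikkofos]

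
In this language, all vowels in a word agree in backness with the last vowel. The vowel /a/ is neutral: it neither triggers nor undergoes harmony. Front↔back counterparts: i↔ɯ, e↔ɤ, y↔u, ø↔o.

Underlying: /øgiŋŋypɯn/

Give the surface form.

[ogɯŋŋupɯn]

/ø/ harmonizes with /ɯ/ ([+back]) → [o]
/i/ harmonizes with /ɯ/ ([+back]) → [ɯ]
/y/ harmonizes with /ɯ/ ([+back]) → [u]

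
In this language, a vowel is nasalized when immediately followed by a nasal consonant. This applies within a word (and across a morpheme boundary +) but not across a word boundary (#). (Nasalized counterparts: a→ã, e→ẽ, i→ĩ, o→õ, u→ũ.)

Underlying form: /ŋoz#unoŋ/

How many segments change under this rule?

/u/ before nasal /n/ → [ũ]
/o/ before nasal /ŋ/ → [õ]
2 segments change.

2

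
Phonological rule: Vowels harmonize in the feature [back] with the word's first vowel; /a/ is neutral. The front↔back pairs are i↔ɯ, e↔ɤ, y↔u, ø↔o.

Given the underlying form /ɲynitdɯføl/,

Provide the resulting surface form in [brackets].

[ɲynitdiføl]

/ɯ/ harmonizes with /y/ ([-back]) → [i]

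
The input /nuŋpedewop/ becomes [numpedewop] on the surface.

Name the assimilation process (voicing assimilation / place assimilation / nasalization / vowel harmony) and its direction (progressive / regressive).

/ŋ/→[m].
Each target copies a feature from the following segment, so the direction is regressive.

place assimilation, regressive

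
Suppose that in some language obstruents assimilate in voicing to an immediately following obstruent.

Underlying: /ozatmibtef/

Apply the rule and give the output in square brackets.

[ozatmiptef]

/b/ before /t/ (voiceless) → [p]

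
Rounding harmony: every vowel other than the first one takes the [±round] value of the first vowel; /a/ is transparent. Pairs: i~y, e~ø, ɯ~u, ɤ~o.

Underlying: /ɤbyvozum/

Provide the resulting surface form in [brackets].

/y/ harmonizes with /ɤ/ ([-round]) → [i]
/o/ harmonizes with /ɤ/ ([-round]) → [ɤ]
/u/ harmonizes with /ɤ/ ([-round]) → [ɯ]

[ɤbivɤzɯm]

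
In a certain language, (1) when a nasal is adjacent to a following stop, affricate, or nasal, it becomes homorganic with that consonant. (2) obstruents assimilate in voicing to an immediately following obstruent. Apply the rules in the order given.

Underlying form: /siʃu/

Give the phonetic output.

Rule 1: no segment meets the rule's conditions; no change.
After rule 1: siʃu
Rule 2: no segment meets the rule's conditions; no change.

[siʃu]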